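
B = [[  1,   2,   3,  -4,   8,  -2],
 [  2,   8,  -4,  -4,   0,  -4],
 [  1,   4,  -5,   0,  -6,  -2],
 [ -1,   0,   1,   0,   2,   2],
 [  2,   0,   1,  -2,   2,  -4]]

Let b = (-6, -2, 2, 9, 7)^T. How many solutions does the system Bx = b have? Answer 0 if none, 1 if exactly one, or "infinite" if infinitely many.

Row reduce the augmented matrix [B | b].
R2 ← R2 − (2)·R1: [0, 4, -10, 4, -16, 0, 10]
R3 ← R3 − R1: [0, 2, -8, 4, -14, 0, 8]
R4 ← R4 + R1: [0, 2, 4, -4, 10, 0, 3]
R5 ← R5 − (2)·R1: [0, -4, -5, 6, -14, 0, 19]
R3 ← R3 − (1/2)·R2: [0, 0, -3, 2, -6, 0, 3]
R4 ← R4 − (1/2)·R2: [0, 0, 9, -6, 18, 0, -2]
R5 ← R5 + R2: [0, 0, -15, 10, -30, 0, 29]
R4 ← R4 + (3)·R3: [0, 0, 0, 0, 0, 0, 7]
R5 ← R5 − (5)·R3: [0, 0, 0, 0, 0, 0, 14]
R5 ← R5 − (2)·R4: [0, 0, 0, 0, 0, 0, 0]
The echelon form has 4 nonzero rows; the last pivot sits in the augmented column, so rank(B) = 3 but rank([B|b]) = 4.
Since the ranks differ, the system is inconsistent.
It has no solutions.

0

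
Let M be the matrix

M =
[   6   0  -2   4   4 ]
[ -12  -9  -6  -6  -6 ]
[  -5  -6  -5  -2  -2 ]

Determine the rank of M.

2

Row reduce to echelon form.
R2 ← R2 + (2)·R1: [0, -9, -10, 2, 2]
R3 ← R3 + (5/6)·R1: [0, -6, -20/3, 4/3, 4/3]
R3 ← R3 − (2/3)·R2: [0, 0, 0, 0, 0]
Echelon form has 2 nonzero rows, so rank(M) = 2.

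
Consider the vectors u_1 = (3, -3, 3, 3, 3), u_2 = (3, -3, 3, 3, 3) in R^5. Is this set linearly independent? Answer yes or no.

Form the matrix with these vectors as rows and row reduce.
R2 ← R2 − R1: [0, 0, 0, 0, 0]
1 nonzero row, so the 2 vectors span a space of dimension 1.
Since 1 < 2, the vectors are linearly dependent.

no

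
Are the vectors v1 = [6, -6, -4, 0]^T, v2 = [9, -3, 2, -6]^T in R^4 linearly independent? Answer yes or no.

Form the matrix with these vectors as rows and row reduce.
R2 ← R2 − (3/2)·R1: [0, 6, 8, -6]
2 nonzero rows, so the 2 vectors span a space of dimension 2.
Since 2 = 2, the vectors are linearly independent.

yes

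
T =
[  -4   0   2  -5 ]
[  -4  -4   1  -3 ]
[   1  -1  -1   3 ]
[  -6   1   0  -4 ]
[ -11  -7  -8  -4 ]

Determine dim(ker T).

Row reduce to echelon form.
R2 ← R2 − R1: [0, -4, -1, 2]
R3 ← R3 + (1/4)·R1: [0, -1, -1/2, 7/4]
R4 ← R4 − (3/2)·R1: [0, 1, -3, 7/2]
R5 ← R5 − (11/4)·R1: [0, -7, -27/2, 39/4]
R3 ← R3 − (1/4)·R2: [0, 0, -1/4, 5/4]
R4 ← R4 + (1/4)·R2: [0, 0, -13/4, 4]
R5 ← R5 − (7/4)·R2: [0, 0, -47/4, 25/4]
R4 ← R4 − (13)·R3: [0, 0, 0, -49/4]
R5 ← R5 − (47)·R3: [0, 0, 0, -105/2]
R5 ← R5 − (30/7)·R4: [0, 0, 0, 0]
4 nonzero rows, so rank(T) = 4.
T has 4 columns; by rank–nullity, nullity = 4 − 4 = 0.

0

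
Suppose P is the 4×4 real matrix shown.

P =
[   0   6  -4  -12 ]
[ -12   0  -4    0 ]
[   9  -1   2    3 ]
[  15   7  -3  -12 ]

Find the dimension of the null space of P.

Row reduce to echelon form.
Swap R1 ↔ R2
R3 ← R3 + (3/4)·R1: [0, -1, -1, 3]
R4 ← R4 + (5/4)·R1: [0, 7, -8, -12]
R3 ← R3 + (1/6)·R2: [0, 0, -5/3, 1]
R4 ← R4 − (7/6)·R2: [0, 0, -10/3, 2]
R4 ← R4 − (2)·R3: [0, 0, 0, 0]
3 nonzero rows, so rank(P) = 3.
P has 4 columns; by rank–nullity, nullity = 4 − 3 = 1.

1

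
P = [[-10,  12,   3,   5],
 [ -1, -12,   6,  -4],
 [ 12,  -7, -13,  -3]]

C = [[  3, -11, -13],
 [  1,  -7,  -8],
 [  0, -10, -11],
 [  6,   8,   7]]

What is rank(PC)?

2

First compute PC:
[[ 12,  36,  36],
 [-39,   3,  15],
 [ 11,  23,  22]]
Now row reduce the product.
R2 ← R2 + (13/4)·R1: [0, 120, 132]
R3 ← R3 − (11/12)·R1: [0, -10, -11]
R3 ← R3 + (1/12)·R2: [0, 0, 0]
2 nonzero rows, so rank(PC) = 2.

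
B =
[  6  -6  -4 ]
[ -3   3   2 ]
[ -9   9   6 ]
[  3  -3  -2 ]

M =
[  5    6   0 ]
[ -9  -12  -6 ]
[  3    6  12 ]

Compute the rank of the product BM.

1

First compute BM:
[[ 72,  84, -12],
 [-36, -42,   6],
 [-108, -126,  18],
 [ 36,  42,  -6]]
Now row reduce the product.
R2 ← R2 + (1/2)·R1: [0, 0, 0]
R3 ← R3 + (3/2)·R1: [0, 0, 0]
R4 ← R4 − (1/2)·R1: [0, 0, 0]
1 nonzero row, so rank(BM) = 1.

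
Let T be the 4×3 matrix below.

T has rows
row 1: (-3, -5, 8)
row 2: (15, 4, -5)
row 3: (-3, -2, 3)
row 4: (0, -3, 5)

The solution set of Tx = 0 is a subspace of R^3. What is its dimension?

1

Row reduce to echelon form.
R2 ← R2 + (5)·R1: [0, -21, 35]
R3 ← R3 − R1: [0, 3, -5]
R3 ← R3 + (1/7)·R2: [0, 0, 0]
R4 ← R4 − (1/7)·R2: [0, 0, 0]
2 nonzero rows, so rank(T) = 2.
T has 3 columns; by rank–nullity, nullity = 3 − 2 = 1.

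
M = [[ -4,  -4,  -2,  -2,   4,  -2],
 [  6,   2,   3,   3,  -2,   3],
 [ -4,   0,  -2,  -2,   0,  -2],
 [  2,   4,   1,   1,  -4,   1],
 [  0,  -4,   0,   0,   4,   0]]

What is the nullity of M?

Row reduce to echelon form.
R2 ← R2 + (3/2)·R1: [0, -4, 0, 0, 4, 0]
R3 ← R3 − R1: [0, 4, 0, 0, -4, 0]
R4 ← R4 + (1/2)·R1: [0, 2, 0, 0, -2, 0]
R3 ← R3 + R2: [0, 0, 0, 0, 0, 0]
R4 ← R4 + (1/2)·R2: [0, 0, 0, 0, 0, 0]
R5 ← R5 − R2: [0, 0, 0, 0, 0, 0]
2 nonzero rows, so rank(M) = 2.
M has 6 columns; by rank–nullity, nullity = 6 − 2 = 4.

4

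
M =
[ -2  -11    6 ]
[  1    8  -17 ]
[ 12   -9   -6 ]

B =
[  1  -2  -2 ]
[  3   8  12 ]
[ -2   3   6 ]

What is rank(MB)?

3

First compute MB:
[[-47, -66, -92],
 [ 59,  11,  -8],
 [ -3, -114, -168]]
Now row reduce the product.
R2 ← R2 + (59/47)·R1: [0, -3377/47, -5804/47]
R3 ← R3 − (3/47)·R1: [0, -5160/47, -7620/47]
R3 ← R3 − (5160/3377)·R2: [0, 0, 89700/3377]
3 nonzero rows, so rank(MB) = 3.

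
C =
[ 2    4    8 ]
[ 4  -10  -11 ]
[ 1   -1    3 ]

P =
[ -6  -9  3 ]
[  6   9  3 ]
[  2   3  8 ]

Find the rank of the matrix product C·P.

2

First compute CP:
[[ 28,  42,  82],
 [-106, -159, -106],
 [ -6,  -9,  24]]
Now row reduce the product.
R2 ← R2 + (53/14)·R1: [0, 0, 1431/7]
R3 ← R3 + (3/14)·R1: [0, 0, 291/7]
R3 ← R3 − (97/477)·R2: [0, 0, 0]
2 nonzero rows, so rank(CP) = 2.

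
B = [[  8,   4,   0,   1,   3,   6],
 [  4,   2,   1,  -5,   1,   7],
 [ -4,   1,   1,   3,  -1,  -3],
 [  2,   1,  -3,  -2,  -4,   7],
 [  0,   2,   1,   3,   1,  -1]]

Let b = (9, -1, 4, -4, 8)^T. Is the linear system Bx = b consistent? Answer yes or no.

Row reduce the augmented matrix [B | b].
R2 ← R2 − (1/2)·R1: [0, 0, 1, -11/2, -1/2, 4, -11/2]
R3 ← R3 + (1/2)·R1: [0, 3, 1, 7/2, 1/2, 0, 17/2]
R4 ← R4 − (1/4)·R1: [0, 0, -3, -9/4, -19/4, 11/2, -25/4]
Swap R2 ↔ R3
R5 ← R5 − (2/3)·R2: [0, 0, 1/3, 2/3, 2/3, -1, 7/3]
R4 ← R4 + (3)·R3: [0, 0, 0, -75/4, -25/4, 35/2, -91/4]
R5 ← R5 − (1/3)·R3: [0, 0, 0, 5/2, 5/6, -7/3, 25/6]
R5 ← R5 + (2/15)·R4: [0, 0, 0, 0, 0, 0, 17/15]
The echelon form has 5 nonzero rows; the last pivot sits in the augmented column, so rank(B) = 4 but rank([B|b]) = 5.
Since the ranks differ, the system is inconsistent.

no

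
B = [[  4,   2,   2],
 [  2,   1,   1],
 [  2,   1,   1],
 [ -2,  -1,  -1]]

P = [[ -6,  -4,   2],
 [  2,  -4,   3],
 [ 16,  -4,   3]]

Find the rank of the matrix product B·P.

1

First compute BP:
[[ 12, -32,  20],
 [  6, -16,  10],
 [  6, -16,  10],
 [ -6,  16, -10]]
Now row reduce the product.
R2 ← R2 − (1/2)·R1: [0, 0, 0]
R3 ← R3 − (1/2)·R1: [0, 0, 0]
R4 ← R4 + (1/2)·R1: [0, 0, 0]
1 nonzero row, so rank(BP) = 1.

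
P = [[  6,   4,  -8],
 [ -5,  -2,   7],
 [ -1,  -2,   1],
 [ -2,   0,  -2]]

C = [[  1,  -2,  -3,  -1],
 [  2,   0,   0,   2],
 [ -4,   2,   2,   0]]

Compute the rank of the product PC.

First compute PC:
[[ 46, -28, -34,   2],
 [-37,  24,  29,   1],
 [ -9,   4,   5,  -3],
 [  6,   0,   2,   2]]
Now row reduce the product.
R2 ← R2 + (37/46)·R1: [0, 34/23, 38/23, 60/23]
R3 ← R3 + (9/46)·R1: [0, -34/23, -38/23, -60/23]
R4 ← R4 − (3/23)·R1: [0, 84/23, 148/23, 40/23]
R3 ← R3 + R2: [0, 0, 0, 0]
R4 ← R4 − (42/17)·R2: [0, 0, 40/17, -80/17]
Swap R3 ↔ R4
3 nonzero rows, so rank(PC) = 3.

3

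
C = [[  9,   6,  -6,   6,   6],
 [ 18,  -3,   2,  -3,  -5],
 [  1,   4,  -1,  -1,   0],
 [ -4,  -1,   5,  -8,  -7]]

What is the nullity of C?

Row reduce to echelon form.
R2 ← R2 − (2)·R1: [0, -15, 14, -15, -17]
R3 ← R3 − (1/9)·R1: [0, 10/3, -1/3, -5/3, -2/3]
R4 ← R4 + (4/9)·R1: [0, 5/3, 7/3, -16/3, -13/3]
R3 ← R3 + (2/9)·R2: [0, 0, 25/9, -5, -40/9]
R4 ← R4 + (1/9)·R2: [0, 0, 35/9, -7, -56/9]
R4 ← R4 − (7/5)·R3: [0, 0, 0, 0, 0]
3 nonzero rows, so rank(C) = 3.
C has 5 columns; by rank–nullity, nullity = 5 − 3 = 2.

2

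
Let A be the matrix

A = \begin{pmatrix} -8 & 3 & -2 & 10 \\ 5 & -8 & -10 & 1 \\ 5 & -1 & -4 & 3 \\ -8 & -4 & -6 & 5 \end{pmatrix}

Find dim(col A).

Row reduce to echelon form.
R2 ← R2 + (5/8)·R1: [0, -49/8, -45/4, 29/4]
R3 ← R3 + (5/8)·R1: [0, 7/8, -21/4, 37/4]
R4 ← R4 − R1: [0, -7, -4, -5]
R3 ← R3 + (1/7)·R2: [0, 0, -48/7, 72/7]
R4 ← R4 − (8/7)·R2: [0, 0, 62/7, -93/7]
R4 ← R4 + (31/24)·R3: [0, 0, 0, 0]
Echelon form has 3 nonzero rows, so rank(A) = 3.
The column space has dimension equal to the rank: 3.

3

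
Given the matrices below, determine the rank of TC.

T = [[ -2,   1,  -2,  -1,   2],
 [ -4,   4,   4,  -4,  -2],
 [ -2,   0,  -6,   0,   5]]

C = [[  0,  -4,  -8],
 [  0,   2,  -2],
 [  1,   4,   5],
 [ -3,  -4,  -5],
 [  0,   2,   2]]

First compute TC:
[[  1,  10,  13],
 [ 16,  52,  60],
 [ -6,  -6,  -4]]
Now row reduce the product.
R2 ← R2 − (16)·R1: [0, -108, -148]
R3 ← R3 + (6)·R1: [0, 54, 74]
R3 ← R3 + (1/2)·R2: [0, 0, 0]
2 nonzero rows, so rank(TC) = 2.

2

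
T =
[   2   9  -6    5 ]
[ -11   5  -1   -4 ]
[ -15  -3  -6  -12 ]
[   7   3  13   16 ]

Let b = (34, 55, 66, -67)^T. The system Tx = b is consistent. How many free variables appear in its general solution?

Row reduce the augmented matrix [T | b].
R2 ← R2 + (11/2)·R1: [0, 109/2, -34, 47/2, 242]
R3 ← R3 + (15/2)·R1: [0, 129/2, -51, 51/2, 321]
R4 ← R4 − (7/2)·R1: [0, -57/2, 34, -3/2, -186]
R3 ← R3 − (129/109)·R2: [0, 0, -1173/109, -252/109, 3771/109]
R4 ← R4 + (57/109)·R2: [0, 0, 1768/109, 1176/109, -6480/109]
R4 ← R4 + (104/69)·R3: [0, 0, 0, 168/23, -168/23]
The echelon form has 4 nonzero rows, and every pivot lies in the first 4 columns, so rank(T) = rank([T|b]) = 4.
The system is consistent.
Free variables = (unknowns) − (rank) = 4 − 4 = 0.

0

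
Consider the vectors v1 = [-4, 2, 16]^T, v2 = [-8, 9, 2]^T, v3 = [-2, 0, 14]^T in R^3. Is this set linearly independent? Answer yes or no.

Form the matrix with these vectors as rows and row reduce.
R2 ← R2 − (2)·R1: [0, 5, -30]
R3 ← R3 − (1/2)·R1: [0, -1, 6]
R3 ← R3 + (1/5)·R2: [0, 0, 0]
2 nonzero rows, so the 3 vectors span a space of dimension 2.
Since 2 < 3, the vectors are linearly dependent.

no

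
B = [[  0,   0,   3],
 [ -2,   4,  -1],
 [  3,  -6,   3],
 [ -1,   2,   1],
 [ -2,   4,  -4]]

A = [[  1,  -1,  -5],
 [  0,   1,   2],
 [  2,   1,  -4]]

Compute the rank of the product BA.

First compute BA:
[[  6,   3, -12],
 [ -4,   5,  22],
 [  9,  -6, -39],
 [  1,   4,   5],
 [-10,   2,  34]]
Now row reduce the product.
R2 ← R2 + (2/3)·R1: [0, 7, 14]
R3 ← R3 − (3/2)·R1: [0, -21/2, -21]
R4 ← R4 − (1/6)·R1: [0, 7/2, 7]
R5 ← R5 + (5/3)·R1: [0, 7, 14]
R3 ← R3 + (3/2)·R2: [0, 0, 0]
R4 ← R4 − (1/2)·R2: [0, 0, 0]
R5 ← R5 − R2: [0, 0, 0]
2 nonzero rows, so rank(BA) = 2.

2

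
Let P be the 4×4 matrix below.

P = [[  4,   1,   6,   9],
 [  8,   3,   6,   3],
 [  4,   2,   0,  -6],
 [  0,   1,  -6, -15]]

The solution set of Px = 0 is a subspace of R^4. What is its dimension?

Row reduce to echelon form.
R2 ← R2 − (2)·R1: [0, 1, -6, -15]
R3 ← R3 − R1: [0, 1, -6, -15]
R3 ← R3 − R2: [0, 0, 0, 0]
R4 ← R4 − R2: [0, 0, 0, 0]
2 nonzero rows, so rank(P) = 2.
P has 4 columns; by rank–nullity, nullity = 4 − 2 = 2.

2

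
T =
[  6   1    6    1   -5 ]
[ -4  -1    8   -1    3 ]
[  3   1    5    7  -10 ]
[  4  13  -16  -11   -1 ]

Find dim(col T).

4

Row reduce to echelon form.
R2 ← R2 + (2/3)·R1: [0, -1/3, 12, -1/3, -1/3]
R3 ← R3 − (1/2)·R1: [0, 1/2, 2, 13/2, -15/2]
R4 ← R4 − (2/3)·R1: [0, 37/3, -20, -35/3, 7/3]
R3 ← R3 + (3/2)·R2: [0, 0, 20, 6, -8]
R4 ← R4 + (37)·R2: [0, 0, 424, -24, -10]
R4 ← R4 − (106/5)·R3: [0, 0, 0, -756/5, 798/5]
Echelon form has 4 nonzero rows, so rank(T) = 4.
The column space has dimension equal to the rank: 4.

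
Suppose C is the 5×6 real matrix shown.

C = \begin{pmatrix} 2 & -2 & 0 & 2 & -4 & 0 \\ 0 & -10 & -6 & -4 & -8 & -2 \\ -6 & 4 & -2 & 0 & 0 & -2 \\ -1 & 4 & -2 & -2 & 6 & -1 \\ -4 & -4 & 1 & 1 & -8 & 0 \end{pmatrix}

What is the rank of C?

Row reduce to echelon form.
R3 ← R3 + (3)·R1: [0, -2, -2, 6, -12, -2]
R4 ← R4 + (1/2)·R1: [0, 3, -2, -1, 4, -1]
R5 ← R5 + (2)·R1: [0, -8, 1, 5, -16, 0]
R3 ← R3 − (1/5)·R2: [0, 0, -4/5, 34/5, -52/5, -8/5]
R4 ← R4 + (3/10)·R2: [0, 0, -19/5, -11/5, 8/5, -8/5]
R5 ← R5 − (4/5)·R2: [0, 0, 29/5, 41/5, -48/5, 8/5]
R4 ← R4 − (19/4)·R3: [0, 0, 0, -69/2, 51, 6]
R5 ← R5 + (29/4)·R3: [0, 0, 0, 115/2, -85, -10]
R5 ← R5 + (5/3)·R4: [0, 0, 0, 0, 0, 0]
Echelon form has 4 nonzero rows, so rank(C) = 4.

4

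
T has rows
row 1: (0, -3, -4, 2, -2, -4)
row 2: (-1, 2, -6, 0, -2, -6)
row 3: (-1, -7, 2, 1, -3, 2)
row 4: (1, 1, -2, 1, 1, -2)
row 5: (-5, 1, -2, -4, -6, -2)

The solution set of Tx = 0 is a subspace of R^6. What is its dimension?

Row reduce to echelon form.
Swap R1 ↔ R2
R3 ← R3 − R1: [0, -9, 8, 1, -1, 8]
R4 ← R4 + R1: [0, 3, -8, 1, -1, -8]
R5 ← R5 − (5)·R1: [0, -9, 28, -4, 4, 28]
R3 ← R3 − (3)·R2: [0, 0, 20, -5, 5, 20]
R4 ← R4 + R2: [0, 0, -12, 3, -3, -12]
R5 ← R5 − (3)·R2: [0, 0, 40, -10, 10, 40]
R4 ← R4 + (3/5)·R3: [0, 0, 0, 0, 0, 0]
R5 ← R5 − (2)·R3: [0, 0, 0, 0, 0, 0]
3 nonzero rows, so rank(T) = 3.
T has 6 columns; by rank–nullity, nullity = 6 − 3 = 3.

3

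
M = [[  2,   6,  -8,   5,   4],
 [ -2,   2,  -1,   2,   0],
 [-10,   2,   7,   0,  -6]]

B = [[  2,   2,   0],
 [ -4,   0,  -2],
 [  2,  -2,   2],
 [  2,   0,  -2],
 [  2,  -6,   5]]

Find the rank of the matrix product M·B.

3

First compute MB:
[[-18,  -4, -18],
 [-10,  -2, -10],
 [-26,   2, -20]]
Now row reduce the product.
R2 ← R2 − (5/9)·R1: [0, 2/9, 0]
R3 ← R3 − (13/9)·R1: [0, 70/9, 6]
R3 ← R3 − (35)·R2: [0, 0, 6]
3 nonzero rows, so rank(MB) = 3.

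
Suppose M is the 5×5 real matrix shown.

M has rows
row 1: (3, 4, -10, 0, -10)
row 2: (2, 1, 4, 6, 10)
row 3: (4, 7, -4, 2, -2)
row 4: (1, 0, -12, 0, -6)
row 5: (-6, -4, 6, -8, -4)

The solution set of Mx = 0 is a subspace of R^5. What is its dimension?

0

Row reduce to echelon form.
R2 ← R2 − (2/3)·R1: [0, -5/3, 32/3, 6, 50/3]
R3 ← R3 − (4/3)·R1: [0, 5/3, 28/3, 2, 34/3]
R4 ← R4 − (1/3)·R1: [0, -4/3, -26/3, 0, -8/3]
R5 ← R5 + (2)·R1: [0, 4, -14, -8, -24]
R3 ← R3 + R2: [0, 0, 20, 8, 28]
R4 ← R4 − (4/5)·R2: [0, 0, -86/5, -24/5, -16]
R5 ← R5 + (12/5)·R2: [0, 0, 58/5, 32/5, 16]
R4 ← R4 + (43/50)·R3: [0, 0, 0, 52/25, 202/25]
R5 ← R5 − (29/50)·R3: [0, 0, 0, 44/25, -6/25]
R5 ← R5 − (11/13)·R4: [0, 0, 0, 0, -92/13]
5 nonzero rows, so rank(M) = 5.
M has 5 columns; by rank–nullity, nullity = 5 − 5 = 0.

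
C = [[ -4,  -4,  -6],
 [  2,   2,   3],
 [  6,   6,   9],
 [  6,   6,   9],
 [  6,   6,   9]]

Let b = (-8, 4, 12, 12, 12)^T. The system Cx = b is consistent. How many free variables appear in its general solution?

2

Row reduce the augmented matrix [C | b].
R2 ← R2 + (1/2)·R1: [0, 0, 0, 0]
R3 ← R3 + (3/2)·R1: [0, 0, 0, 0]
R4 ← R4 + (3/2)·R1: [0, 0, 0, 0]
R5 ← R5 + (3/2)·R1: [0, 0, 0, 0]
The echelon form has 1 nonzero rows, and every pivot lies in the first 3 columns, so rank(C) = rank([C|b]) = 1.
The system is consistent.
Free variables = (unknowns) − (rank) = 3 − 1 = 2.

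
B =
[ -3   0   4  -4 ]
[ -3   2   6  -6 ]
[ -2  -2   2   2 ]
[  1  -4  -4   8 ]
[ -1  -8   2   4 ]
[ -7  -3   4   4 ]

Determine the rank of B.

4

Row reduce to echelon form.
R2 ← R2 − R1: [0, 2, 2, -2]
R3 ← R3 − (2/3)·R1: [0, -2, -2/3, 14/3]
R4 ← R4 + (1/3)·R1: [0, -4, -8/3, 20/3]
R5 ← R5 − (1/3)·R1: [0, -8, 2/3, 16/3]
R6 ← R6 − (7/3)·R1: [0, -3, -16/3, 40/3]
R3 ← R3 + R2: [0, 0, 4/3, 8/3]
R4 ← R4 + (2)·R2: [0, 0, 4/3, 8/3]
R5 ← R5 + (4)·R2: [0, 0, 26/3, -8/3]
R6 ← R6 + (3/2)·R2: [0, 0, -7/3, 31/3]
R4 ← R4 − R3: [0, 0, 0, 0]
R5 ← R5 − (13/2)·R3: [0, 0, 0, -20]
R6 ← R6 + (7/4)·R3: [0, 0, 0, 15]
Swap R4 ↔ R5
R6 ← R6 + (3/4)·R4: [0, 0, 0, 0]
Echelon form has 4 nonzero rows, so rank(B) = 4.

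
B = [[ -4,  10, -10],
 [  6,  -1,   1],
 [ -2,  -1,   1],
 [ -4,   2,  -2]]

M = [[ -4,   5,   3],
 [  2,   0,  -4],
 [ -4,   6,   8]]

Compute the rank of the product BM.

2

First compute BM:
[[ 76, -80, -132],
 [-30,  36,  30],
 [  2,  -4,   6],
 [ 28, -32, -36]]
Now row reduce the product.
R2 ← R2 + (15/38)·R1: [0, 84/19, -420/19]
R3 ← R3 − (1/38)·R1: [0, -36/19, 180/19]
R4 ← R4 − (7/19)·R1: [0, -48/19, 240/19]
R3 ← R3 + (3/7)·R2: [0, 0, 0]
R4 ← R4 + (4/7)·R2: [0, 0, 0]
2 nonzero rows, so rank(BM) = 2.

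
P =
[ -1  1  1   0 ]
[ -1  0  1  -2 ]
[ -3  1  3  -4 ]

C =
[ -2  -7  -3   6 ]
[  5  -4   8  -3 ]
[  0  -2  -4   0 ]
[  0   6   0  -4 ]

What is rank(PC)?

First compute PC:
[[  7,   1,   7,  -9],
 [  2,  -7,  -1,   2],
 [ 11, -13,   5,  -5]]
Now row reduce the product.
R2 ← R2 − (2/7)·R1: [0, -51/7, -3, 32/7]
R3 ← R3 − (11/7)·R1: [0, -102/7, -6, 64/7]
R3 ← R3 − (2)·R2: [0, 0, 0, 0]
2 nonzero rows, so rank(PC) = 2.

2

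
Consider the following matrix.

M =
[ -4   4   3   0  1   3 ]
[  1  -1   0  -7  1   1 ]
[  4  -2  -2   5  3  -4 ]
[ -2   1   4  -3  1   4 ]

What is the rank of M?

4

Row reduce to echelon form.
R2 ← R2 + (1/4)·R1: [0, 0, 3/4, -7, 5/4, 7/4]
R3 ← R3 + R1: [0, 2, 1, 5, 4, -1]
R4 ← R4 − (1/2)·R1: [0, -1, 5/2, -3, 1/2, 5/2]
Swap R2 ↔ R3
R4 ← R4 + (1/2)·R2: [0, 0, 3, -1/2, 5/2, 2]
R4 ← R4 − (4)·R3: [0, 0, 0, 55/2, -5/2, -5]
Echelon form has 4 nonzero rows, so rank(M) = 4.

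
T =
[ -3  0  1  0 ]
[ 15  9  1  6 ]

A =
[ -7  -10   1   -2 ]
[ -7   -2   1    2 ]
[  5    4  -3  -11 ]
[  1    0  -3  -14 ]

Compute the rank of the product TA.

First compute TA:
[[ 26,  34,  -6,  -5],
 [-157, -164,   3, -107]]
Now row reduce the product.
R2 ← R2 + (157/26)·R1: [0, 537/13, -432/13, -3567/26]
2 nonzero rows, so rank(TA) = 2.

2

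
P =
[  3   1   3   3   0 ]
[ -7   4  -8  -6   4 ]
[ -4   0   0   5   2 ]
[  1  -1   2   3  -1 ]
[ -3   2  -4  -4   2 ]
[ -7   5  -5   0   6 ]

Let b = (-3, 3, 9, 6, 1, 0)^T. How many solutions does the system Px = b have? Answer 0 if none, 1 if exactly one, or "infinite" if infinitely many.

Row reduce the augmented matrix [P | b].
R2 ← R2 + (7/3)·R1: [0, 19/3, -1, 1, 4, -4]
R3 ← R3 + (4/3)·R1: [0, 4/3, 4, 9, 2, 5]
R4 ← R4 − (1/3)·R1: [0, -4/3, 1, 2, -1, 7]
R5 ← R5 + R1: [0, 3, -1, -1, 2, -2]
R6 ← R6 + (7/3)·R1: [0, 22/3, 2, 7, 6, -7]
R3 ← R3 − (4/19)·R2: [0, 0, 80/19, 167/19, 22/19, 111/19]
R4 ← R4 + (4/19)·R2: [0, 0, 15/19, 42/19, -3/19, 117/19]
R5 ← R5 − (9/19)·R2: [0, 0, -10/19, -28/19, 2/19, -2/19]
R6 ← R6 − (22/19)·R2: [0, 0, 60/19, 111/19, 26/19, -45/19]
R4 ← R4 − (3/16)·R3: [0, 0, 0, 9/16, -3/8, 81/16]
R5 ← R5 + (1/8)·R3: [0, 0, 0, -3/8, 1/4, 5/8]
R6 ← R6 − (3/4)·R3: [0, 0, 0, -3/4, 1/2, -27/4]
R5 ← R5 + (2/3)·R4: [0, 0, 0, 0, 0, 4]
R6 ← R6 + (4/3)·R4: [0, 0, 0, 0, 0, 0]
The echelon form has 5 nonzero rows; the last pivot sits in the augmented column, so rank(P) = 4 but rank([P|b]) = 5.
Since the ranks differ, the system is inconsistent.
It has no solutions.

0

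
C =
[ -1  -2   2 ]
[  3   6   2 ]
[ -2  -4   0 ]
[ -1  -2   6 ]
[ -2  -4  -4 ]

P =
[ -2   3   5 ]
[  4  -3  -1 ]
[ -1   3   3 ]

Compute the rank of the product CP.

2

First compute CP:
[[ -8,   9,   3],
 [ 16,  -3,  15],
 [-12,   6,  -6],
 [-12,  21,  15],
 [ -8,  -6, -18]]
Now row reduce the product.
R2 ← R2 + (2)·R1: [0, 15, 21]
R3 ← R3 − (3/2)·R1: [0, -15/2, -21/2]
R4 ← R4 − (3/2)·R1: [0, 15/2, 21/2]
R5 ← R5 − R1: [0, -15, -21]
R3 ← R3 + (1/2)·R2: [0, 0, 0]
R4 ← R4 − (1/2)·R2: [0, 0, 0]
R5 ← R5 + R2: [0, 0, 0]
2 nonzero rows, so rank(CP) = 2.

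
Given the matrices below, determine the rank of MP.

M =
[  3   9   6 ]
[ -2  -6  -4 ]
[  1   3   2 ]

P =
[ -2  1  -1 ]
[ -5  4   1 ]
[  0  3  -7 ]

First compute MP:
[[-51,  57, -36],
 [ 34, -38,  24],
 [-17,  19, -12]]
Now row reduce the product.
R2 ← R2 + (2/3)·R1: [0, 0, 0]
R3 ← R3 − (1/3)·R1: [0, 0, 0]
1 nonzero row, so rank(MP) = 1.

1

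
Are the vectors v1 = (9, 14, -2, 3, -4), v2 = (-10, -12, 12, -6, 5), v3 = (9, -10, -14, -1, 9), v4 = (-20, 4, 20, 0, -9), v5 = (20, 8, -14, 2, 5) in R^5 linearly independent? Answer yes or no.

no

Form the matrix with these vectors as rows and row reduce.
R2 ← R2 + (10/9)·R1: [0, 32/9, 88/9, -8/3, 5/9]
R3 ← R3 − R1: [0, -24, -12, -4, 13]
R4 ← R4 + (20/9)·R1: [0, 316/9, 140/9, 20/3, -161/9]
R5 ← R5 − (20/9)·R1: [0, -208/9, -86/9, -14/3, 125/9]
R3 ← R3 + (27/4)·R2: [0, 0, 54, -22, 67/4]
R4 ← R4 − (79/8)·R2: [0, 0, -81, 33, -187/8]
R5 ← R5 + (13/2)·R2: [0, 0, 54, -22, 35/2]
R4 ← R4 + (3/2)·R3: [0, 0, 0, 0, 7/4]
R5 ← R5 − R3: [0, 0, 0, 0, 3/4]
R5 ← R5 − (3/7)·R4: [0, 0, 0, 0, 0]
4 nonzero rows, so the 5 vectors span a space of dimension 4.
Since 4 < 5, the vectors are linearly dependent.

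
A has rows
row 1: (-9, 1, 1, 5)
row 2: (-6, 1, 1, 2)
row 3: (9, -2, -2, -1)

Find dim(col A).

2

Row reduce to echelon form.
R2 ← R2 − (2/3)·R1: [0, 1/3, 1/3, -4/3]
R3 ← R3 + R1: [0, -1, -1, 4]
R3 ← R3 + (3)·R2: [0, 0, 0, 0]
Echelon form has 2 nonzero rows, so rank(A) = 2.
The column space has dimension equal to the rank: 2.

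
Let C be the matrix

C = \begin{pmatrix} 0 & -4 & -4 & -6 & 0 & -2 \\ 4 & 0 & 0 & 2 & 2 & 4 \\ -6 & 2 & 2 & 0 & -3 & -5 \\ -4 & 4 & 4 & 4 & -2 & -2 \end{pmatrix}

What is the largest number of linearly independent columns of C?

2

Row reduce to echelon form.
Swap R1 ↔ R2
R3 ← R3 + (3/2)·R1: [0, 2, 2, 3, 0, 1]
R4 ← R4 + R1: [0, 4, 4, 6, 0, 2]
R3 ← R3 + (1/2)·R2: [0, 0, 0, 0, 0, 0]
R4 ← R4 + R2: [0, 0, 0, 0, 0, 0]
Echelon form has 2 nonzero rows, so rank(C) = 2.
The rank gives the maximum number of linearly independent columns: 2.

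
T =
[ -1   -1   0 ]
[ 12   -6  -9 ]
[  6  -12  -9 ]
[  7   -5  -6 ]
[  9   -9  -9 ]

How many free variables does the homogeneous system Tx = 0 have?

Row reduce to echelon form.
R2 ← R2 + (12)·R1: [0, -18, -9]
R3 ← R3 + (6)·R1: [0, -18, -9]
R4 ← R4 + (7)·R1: [0, -12, -6]
R5 ← R5 + (9)·R1: [0, -18, -9]
R3 ← R3 − R2: [0, 0, 0]
R4 ← R4 − (2/3)·R2: [0, 0, 0]
R5 ← R5 − R2: [0, 0, 0]
2 nonzero rows, so rank(T) = 2.
T has 3 columns; by rank–nullity, nullity = 3 − 2 = 1.

1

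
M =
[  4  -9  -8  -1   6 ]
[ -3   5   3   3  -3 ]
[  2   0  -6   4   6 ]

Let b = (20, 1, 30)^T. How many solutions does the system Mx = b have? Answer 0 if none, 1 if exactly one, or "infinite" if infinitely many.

infinite

Row reduce the augmented matrix [M | b].
R2 ← R2 + (3/4)·R1: [0, -7/4, -3, 9/4, 3/2, 16]
R3 ← R3 − (1/2)·R1: [0, 9/2, -2, 9/2, 3, 20]
R3 ← R3 + (18/7)·R2: [0, 0, -68/7, 72/7, 48/7, 428/7]
The echelon form has 3 nonzero rows, and every pivot lies in the first 5 columns, so rank(M) = rank([M|b]) = 3.
The system is consistent.
rank = 3 < 5 unknowns, so there are infinitely many solutions.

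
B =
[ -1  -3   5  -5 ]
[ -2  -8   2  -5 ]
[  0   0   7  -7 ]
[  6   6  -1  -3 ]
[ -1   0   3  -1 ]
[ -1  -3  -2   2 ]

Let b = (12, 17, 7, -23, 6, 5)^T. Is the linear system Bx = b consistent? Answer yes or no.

yes

Row reduce the augmented matrix [B | b].
R2 ← R2 − (2)·R1: [0, -2, -8, 5, -7]
R4 ← R4 + (6)·R1: [0, -12, 29, -33, 49]
R5 ← R5 − R1: [0, 3, -2, 4, -6]
R6 ← R6 − R1: [0, 0, -7, 7, -7]
R4 ← R4 − (6)·R2: [0, 0, 77, -63, 91]
R5 ← R5 + (3/2)·R2: [0, 0, -14, 23/2, -33/2]
R4 ← R4 − (11)·R3: [0, 0, 0, 14, 14]
R5 ← R5 + (2)·R3: [0, 0, 0, -5/2, -5/2]
R6 ← R6 + R3: [0, 0, 0, 0, 0]
R5 ← R5 + (5/28)·R4: [0, 0, 0, 0, 0]
The echelon form has 4 nonzero rows, and every pivot lies in the first 4 columns, so rank(B) = rank([B|b]) = 4.
The system is consistent.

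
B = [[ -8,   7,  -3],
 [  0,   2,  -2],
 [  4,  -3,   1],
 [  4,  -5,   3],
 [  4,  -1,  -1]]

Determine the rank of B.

2

Row reduce to echelon form.
R3 ← R3 + (1/2)·R1: [0, 1/2, -1/2]
R4 ← R4 + (1/2)·R1: [0, -3/2, 3/2]
R5 ← R5 + (1/2)·R1: [0, 5/2, -5/2]
R3 ← R3 − (1/4)·R2: [0, 0, 0]
R4 ← R4 + (3/4)·R2: [0, 0, 0]
R5 ← R5 − (5/4)·R2: [0, 0, 0]
Echelon form has 2 nonzero rows, so rank(B) = 2.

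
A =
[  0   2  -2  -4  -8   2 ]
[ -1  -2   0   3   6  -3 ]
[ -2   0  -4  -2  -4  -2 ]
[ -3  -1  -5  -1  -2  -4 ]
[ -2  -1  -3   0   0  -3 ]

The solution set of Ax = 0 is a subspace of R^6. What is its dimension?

Row reduce to echelon form.
Swap R1 ↔ R2
R3 ← R3 − (2)·R1: [0, 4, -4, -8, -16, 4]
R4 ← R4 − (3)·R1: [0, 5, -5, -10, -20, 5]
R5 ← R5 − (2)·R1: [0, 3, -3, -6, -12, 3]
R3 ← R3 − (2)·R2: [0, 0, 0, 0, 0, 0]
R4 ← R4 − (5/2)·R2: [0, 0, 0, 0, 0, 0]
R5 ← R5 − (3/2)·R2: [0, 0, 0, 0, 0, 0]
2 nonzero rows, so rank(A) = 2.
A has 6 columns; by rank–nullity, nullity = 6 − 2 = 4.

4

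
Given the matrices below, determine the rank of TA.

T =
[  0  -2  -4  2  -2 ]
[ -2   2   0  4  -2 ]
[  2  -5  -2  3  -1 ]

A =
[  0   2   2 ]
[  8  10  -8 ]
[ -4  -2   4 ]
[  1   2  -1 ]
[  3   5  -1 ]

First compute TA:
[[ -4, -18,   0],
 [ 14,  14, -22],
 [-32, -41,  34]]
Now row reduce the product.
R2 ← R2 + (7/2)·R1: [0, -49, -22]
R3 ← R3 − (8)·R1: [0, 103, 34]
R3 ← R3 + (103/49)·R2: [0, 0, -600/49]
3 nonzero rows, so rank(TA) = 3.

3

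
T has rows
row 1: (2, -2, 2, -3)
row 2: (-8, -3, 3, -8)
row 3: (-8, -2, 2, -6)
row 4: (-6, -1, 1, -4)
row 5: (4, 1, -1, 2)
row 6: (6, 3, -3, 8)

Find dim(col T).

3

Row reduce to echelon form.
R2 ← R2 + (4)·R1: [0, -11, 11, -20]
R3 ← R3 + (4)·R1: [0, -10, 10, -18]
R4 ← R4 + (3)·R1: [0, -7, 7, -13]
R5 ← R5 − (2)·R1: [0, 5, -5, 8]
R6 ← R6 − (3)·R1: [0, 9, -9, 17]
R3 ← R3 − (10/11)·R2: [0, 0, 0, 2/11]
R4 ← R4 − (7/11)·R2: [0, 0, 0, -3/11]
R5 ← R5 + (5/11)·R2: [0, 0, 0, -12/11]
R6 ← R6 + (9/11)·R2: [0, 0, 0, 7/11]
R4 ← R4 + (3/2)·R3: [0, 0, 0, 0]
R5 ← R5 + (6)·R3: [0, 0, 0, 0]
R6 ← R6 − (7/2)·R3: [0, 0, 0, 0]
Echelon form has 3 nonzero rows, so rank(T) = 3.
The column space has dimension equal to the rank: 3.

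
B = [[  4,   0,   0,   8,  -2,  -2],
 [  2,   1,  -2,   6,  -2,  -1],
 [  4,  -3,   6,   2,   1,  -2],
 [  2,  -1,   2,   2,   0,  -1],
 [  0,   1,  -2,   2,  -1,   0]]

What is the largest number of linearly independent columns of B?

Row reduce to echelon form.
R2 ← R2 − (1/2)·R1: [0, 1, -2, 2, -1, 0]
R3 ← R3 − R1: [0, -3, 6, -6, 3, 0]
R4 ← R4 − (1/2)·R1: [0, -1, 2, -2, 1, 0]
R3 ← R3 + (3)·R2: [0, 0, 0, 0, 0, 0]
R4 ← R4 + R2: [0, 0, 0, 0, 0, 0]
R5 ← R5 − R2: [0, 0, 0, 0, 0, 0]
Echelon form has 2 nonzero rows, so rank(B) = 2.
The rank gives the maximum number of linearly independent columns: 2.

2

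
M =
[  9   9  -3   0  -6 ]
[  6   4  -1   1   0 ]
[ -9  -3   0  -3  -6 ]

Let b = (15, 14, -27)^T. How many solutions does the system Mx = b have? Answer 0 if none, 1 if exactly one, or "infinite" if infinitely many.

infinite

Row reduce the augmented matrix [M | b].
R2 ← R2 − (2/3)·R1: [0, -2, 1, 1, 4, 4]
R3 ← R3 + R1: [0, 6, -3, -3, -12, -12]
R3 ← R3 + (3)·R2: [0, 0, 0, 0, 0, 0]
The echelon form has 2 nonzero rows, and every pivot lies in the first 5 columns, so rank(M) = rank([M|b]) = 2.
The system is consistent.
rank = 2 < 5 unknowns, so there are infinitely many solutions.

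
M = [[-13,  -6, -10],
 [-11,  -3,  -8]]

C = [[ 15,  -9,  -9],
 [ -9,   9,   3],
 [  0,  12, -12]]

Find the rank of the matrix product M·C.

2

First compute MC:
[[-141, -57, 219],
 [-138, -24, 186]]
Now row reduce the product.
R2 ← R2 − (46/47)·R1: [0, 1494/47, -1332/47]
2 nonzero rows, so rank(MC) = 2.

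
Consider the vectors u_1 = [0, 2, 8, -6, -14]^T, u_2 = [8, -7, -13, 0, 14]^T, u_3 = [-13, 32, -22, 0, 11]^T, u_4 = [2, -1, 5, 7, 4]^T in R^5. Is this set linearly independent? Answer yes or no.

yes

Form the matrix with these vectors as rows and row reduce.
Swap R1 ↔ R2
R3 ← R3 + (13/8)·R1: [0, 165/8, -345/8, 0, 135/4]
R4 ← R4 − (1/4)·R1: [0, 3/4, 33/4, 7, 1/2]
R3 ← R3 − (165/16)·R2: [0, 0, -1005/8, 495/8, 1425/8]
R4 ← R4 − (3/8)·R2: [0, 0, 21/4, 37/4, 23/4]
R4 ← R4 + (14/335)·R3: [0, 0, 0, 793/67, 884/67]
4 nonzero rows, so the 4 vectors span a space of dimension 4.
Since 4 = 4, the vectors are linearly independent.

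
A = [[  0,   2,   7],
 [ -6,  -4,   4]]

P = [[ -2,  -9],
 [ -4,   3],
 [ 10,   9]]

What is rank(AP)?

2

First compute AP:
[[ 62,  69],
 [ 68,  78]]
Now row reduce the product.
R2 ← R2 − (34/31)·R1: [0, 72/31]
2 nonzero rows, so rank(AP) = 2.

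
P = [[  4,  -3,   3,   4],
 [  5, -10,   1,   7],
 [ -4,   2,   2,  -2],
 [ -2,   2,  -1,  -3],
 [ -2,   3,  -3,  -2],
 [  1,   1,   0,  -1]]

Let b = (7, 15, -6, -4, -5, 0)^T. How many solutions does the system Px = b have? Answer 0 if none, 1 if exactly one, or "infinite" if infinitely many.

1

Row reduce the augmented matrix [P | b].
R2 ← R2 − (5/4)·R1: [0, -25/4, -11/4, 2, 25/4]
R3 ← R3 + R1: [0, -1, 5, 2, 1]
R4 ← R4 + (1/2)·R1: [0, 1/2, 1/2, -1, -1/2]
R5 ← R5 + (1/2)·R1: [0, 3/2, -3/2, 0, -3/2]
R6 ← R6 − (1/4)·R1: [0, 7/4, -3/4, -2, -7/4]
R3 ← R3 − (4/25)·R2: [0, 0, 136/25, 42/25, 0]
R4 ← R4 + (2/25)·R2: [0, 0, 7/25, -21/25, 0]
R5 ← R5 + (6/25)·R2: [0, 0, -54/25, 12/25, 0]
R6 ← R6 + (7/25)·R2: [0, 0, -38/25, -36/25, 0]
R4 ← R4 − (7/136)·R3: [0, 0, 0, -63/68, 0]
R5 ← R5 + (27/68)·R3: [0, 0, 0, 39/34, 0]
R6 ← R6 + (19/68)·R3: [0, 0, 0, -33/34, 0]
R5 ← R5 + (26/21)·R4: [0, 0, 0, 0, 0]
R6 ← R6 − (22/21)·R4: [0, 0, 0, 0, 0]
The echelon form has 4 nonzero rows, and every pivot lies in the first 4 columns, so rank(P) = rank([P|b]) = 4.
The system is consistent.
rank = 4 = number of unknowns, so the solution is unique.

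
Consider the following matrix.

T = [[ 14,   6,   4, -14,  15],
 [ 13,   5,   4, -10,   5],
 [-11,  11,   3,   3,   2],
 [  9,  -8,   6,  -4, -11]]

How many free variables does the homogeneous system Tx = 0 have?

1

Row reduce to echelon form.
R2 ← R2 − (13/14)·R1: [0, -4/7, 2/7, 3, -125/14]
R3 ← R3 + (11/14)·R1: [0, 110/7, 43/7, -8, 193/14]
R4 ← R4 − (9/14)·R1: [0, -83/7, 24/7, 5, -289/14]
R3 ← R3 + (55/2)·R2: [0, 0, 14, 149/2, -927/4]
R4 ← R4 − (83/4)·R2: [0, 0, -5/2, -229/4, 1317/8]
R4 ← R4 + (5/28)·R3: [0, 0, 0, -2461/56, 13803/112]
4 nonzero rows, so rank(T) = 4.
T has 5 columns; by rank–nullity, nullity = 5 − 4 = 1.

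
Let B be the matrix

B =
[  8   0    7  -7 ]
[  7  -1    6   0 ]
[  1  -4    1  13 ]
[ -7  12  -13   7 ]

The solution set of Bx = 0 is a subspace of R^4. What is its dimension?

0

Row reduce to echelon form.
R2 ← R2 − (7/8)·R1: [0, -1, -1/8, 49/8]
R3 ← R3 − (1/8)·R1: [0, -4, 1/8, 111/8]
R4 ← R4 + (7/8)·R1: [0, 12, -55/8, 7/8]
R3 ← R3 − (4)·R2: [0, 0, 5/8, -85/8]
R4 ← R4 + (12)·R2: [0, 0, -67/8, 595/8]
R4 ← R4 + (67/5)·R3: [0, 0, 0, -68]
4 nonzero rows, so rank(B) = 4.
B has 4 columns; by rank–nullity, nullity = 4 − 4 = 0.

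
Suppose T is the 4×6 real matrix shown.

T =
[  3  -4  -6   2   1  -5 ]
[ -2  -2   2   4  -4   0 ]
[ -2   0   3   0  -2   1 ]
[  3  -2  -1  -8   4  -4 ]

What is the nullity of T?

Row reduce to echelon form.
R2 ← R2 + (2/3)·R1: [0, -14/3, -2, 16/3, -10/3, -10/3]
R3 ← R3 + (2/3)·R1: [0, -8/3, -1, 4/3, -4/3, -7/3]
R4 ← R4 − R1: [0, 2, 5, -10, 3, 1]
R3 ← R3 − (4/7)·R2: [0, 0, 1/7, -12/7, 4/7, -3/7]
R4 ← R4 + (3/7)·R2: [0, 0, 29/7, -54/7, 11/7, -3/7]
R4 ← R4 − (29)·R3: [0, 0, 0, 42, -15, 12]
4 nonzero rows, so rank(T) = 4.
T has 6 columns; by rank–nullity, nullity = 6 − 4 = 2.

2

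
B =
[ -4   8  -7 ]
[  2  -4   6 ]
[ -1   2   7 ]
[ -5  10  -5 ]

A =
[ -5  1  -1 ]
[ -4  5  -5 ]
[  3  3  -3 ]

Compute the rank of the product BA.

2

First compute BA:
[[-33,  15, -15],
 [ 24,   0,   0],
 [ 18,  30, -30],
 [-30,  30, -30]]
Now row reduce the product.
R2 ← R2 + (8/11)·R1: [0, 120/11, -120/11]
R3 ← R3 + (6/11)·R1: [0, 420/11, -420/11]
R4 ← R4 − (10/11)·R1: [0, 180/11, -180/11]
R3 ← R3 − (7/2)·R2: [0, 0, 0]
R4 ← R4 − (3/2)·R2: [0, 0, 0]
2 nonzero rows, so rank(BA) = 2.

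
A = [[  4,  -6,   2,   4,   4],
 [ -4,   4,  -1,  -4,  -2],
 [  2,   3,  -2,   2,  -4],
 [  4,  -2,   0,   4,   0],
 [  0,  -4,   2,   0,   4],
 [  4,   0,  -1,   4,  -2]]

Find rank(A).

Row reduce to echelon form.
R2 ← R2 + R1: [0, -2, 1, 0, 2]
R3 ← R3 − (1/2)·R1: [0, 6, -3, 0, -6]
R4 ← R4 − R1: [0, 4, -2, 0, -4]
R6 ← R6 − R1: [0, 6, -3, 0, -6]
R3 ← R3 + (3)·R2: [0, 0, 0, 0, 0]
R4 ← R4 + (2)·R2: [0, 0, 0, 0, 0]
R5 ← R5 − (2)·R2: [0, 0, 0, 0, 0]
R6 ← R6 + (3)·R2: [0, 0, 0, 0, 0]
Echelon form has 2 nonzero rows, so rank(A) = 2.

2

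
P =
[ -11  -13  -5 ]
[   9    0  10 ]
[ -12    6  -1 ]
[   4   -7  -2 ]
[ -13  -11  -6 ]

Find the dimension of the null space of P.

Row reduce to echelon form.
R2 ← R2 + (9/11)·R1: [0, -117/11, 65/11]
R3 ← R3 − (12/11)·R1: [0, 222/11, 49/11]
R4 ← R4 + (4/11)·R1: [0, -129/11, -42/11]
R5 ← R5 − (13/11)·R1: [0, 48/11, -1/11]
R3 ← R3 + (74/39)·R2: [0, 0, 47/3]
R4 ← R4 − (43/39)·R2: [0, 0, -31/3]
R5 ← R5 + (16/39)·R2: [0, 0, 7/3]
R4 ← R4 + (31/47)·R3: [0, 0, 0]
R5 ← R5 − (7/47)·R3: [0, 0, 0]
3 nonzero rows, so rank(P) = 3.
P has 3 columns; by rank–nullity, nullity = 3 − 3 = 0.

0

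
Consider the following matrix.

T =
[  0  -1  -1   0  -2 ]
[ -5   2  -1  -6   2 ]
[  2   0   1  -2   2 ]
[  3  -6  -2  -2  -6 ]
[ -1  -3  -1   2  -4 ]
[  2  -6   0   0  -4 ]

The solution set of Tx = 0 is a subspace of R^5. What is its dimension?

1

Row reduce to echelon form.
Swap R1 ↔ R2
R3 ← R3 + (2/5)·R1: [0, 4/5, 3/5, -22/5, 14/5]
R4 ← R4 + (3/5)·R1: [0, -24/5, -13/5, -28/5, -24/5]
R5 ← R5 − (1/5)·R1: [0, -17/5, -4/5, 16/5, -22/5]
R6 ← R6 + (2/5)·R1: [0, -26/5, -2/5, -12/5, -16/5]
R3 ← R3 + (4/5)·R2: [0, 0, -1/5, -22/5, 6/5]
R4 ← R4 − (24/5)·R2: [0, 0, 11/5, -28/5, 24/5]
R5 ← R5 − (17/5)·R2: [0, 0, 13/5, 16/5, 12/5]
R6 ← R6 − (26/5)·R2: [0, 0, 24/5, -12/5, 36/5]
R4 ← R4 + (11)·R3: [0, 0, 0, -54, 18]
R5 ← R5 + (13)·R3: [0, 0, 0, -54, 18]
R6 ← R6 + (24)·R3: [0, 0, 0, -108, 36]
R5 ← R5 − R4: [0, 0, 0, 0, 0]
R6 ← R6 − (2)·R4: [0, 0, 0, 0, 0]
4 nonzero rows, so rank(T) = 4.
T has 5 columns; by rank–nullity, nullity = 5 − 4 = 1.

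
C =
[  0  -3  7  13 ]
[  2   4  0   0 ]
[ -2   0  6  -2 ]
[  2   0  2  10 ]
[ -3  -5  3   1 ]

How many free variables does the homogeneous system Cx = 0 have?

1

Row reduce to echelon form.
Swap R1 ↔ R2
R3 ← R3 + R1: [0, 4, 6, -2]
R4 ← R4 − R1: [0, -4, 2, 10]
R5 ← R5 + (3/2)·R1: [0, 1, 3, 1]
R3 ← R3 + (4/3)·R2: [0, 0, 46/3, 46/3]
R4 ← R4 − (4/3)·R2: [0, 0, -22/3, -22/3]
R5 ← R5 + (1/3)·R2: [0, 0, 16/3, 16/3]
R4 ← R4 + (11/23)·R3: [0, 0, 0, 0]
R5 ← R5 − (8/23)·R3: [0, 0, 0, 0]
3 nonzero rows, so rank(C) = 3.
C has 4 columns; by rank–nullity, nullity = 4 − 3 = 1.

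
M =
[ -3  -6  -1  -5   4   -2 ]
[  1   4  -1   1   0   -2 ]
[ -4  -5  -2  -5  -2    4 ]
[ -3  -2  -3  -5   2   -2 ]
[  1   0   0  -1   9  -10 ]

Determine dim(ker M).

3

Row reduce to echelon form.
R2 ← R2 + (1/3)·R1: [0, 2, -4/3, -2/3, 4/3, -8/3]
R3 ← R3 − (4/3)·R1: [0, 3, -2/3, 5/3, -22/3, 20/3]
R4 ← R4 − R1: [0, 4, -2, 0, -2, 0]
R5 ← R5 + (1/3)·R1: [0, -2, -1/3, -8/3, 31/3, -32/3]
R3 ← R3 − (3/2)·R2: [0, 0, 4/3, 8/3, -28/3, 32/3]
R4 ← R4 − (2)·R2: [0, 0, 2/3, 4/3, -14/3, 16/3]
R5 ← R5 + R2: [0, 0, -5/3, -10/3, 35/3, -40/3]
R4 ← R4 − (1/2)·R3: [0, 0, 0, 0, 0, 0]
R5 ← R5 + (5/4)·R3: [0, 0, 0, 0, 0, 0]
3 nonzero rows, so rank(M) = 3.
M has 6 columns; by rank–nullity, nullity = 6 − 3 = 3.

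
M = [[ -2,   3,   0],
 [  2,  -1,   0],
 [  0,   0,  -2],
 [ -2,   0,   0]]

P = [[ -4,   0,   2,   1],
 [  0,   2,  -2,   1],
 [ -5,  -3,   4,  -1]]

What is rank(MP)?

3

First compute MP:
[[  8,   6, -10,   1],
 [ -8,  -2,   6,   1],
 [ 10,   6,  -8,   2],
 [  8,   0,  -4,  -2]]
Now row reduce the product.
R2 ← R2 + R1: [0, 4, -4, 2]
R3 ← R3 − (5/4)·R1: [0, -3/2, 9/2, 3/4]
R4 ← R4 − R1: [0, -6, 6, -3]
R3 ← R3 + (3/8)·R2: [0, 0, 3, 3/2]
R4 ← R4 + (3/2)·R2: [0, 0, 0, 0]
3 nonzero rows, so rank(MP) = 3.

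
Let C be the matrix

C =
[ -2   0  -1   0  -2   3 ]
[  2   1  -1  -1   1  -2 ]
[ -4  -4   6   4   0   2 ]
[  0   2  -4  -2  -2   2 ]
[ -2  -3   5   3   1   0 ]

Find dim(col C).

2

Row reduce to echelon form.
R2 ← R2 + R1: [0, 1, -2, -1, -1, 1]
R3 ← R3 − (2)·R1: [0, -4, 8, 4, 4, -4]
R5 ← R5 − R1: [0, -3, 6, 3, 3, -3]
R3 ← R3 + (4)·R2: [0, 0, 0, 0, 0, 0]
R4 ← R4 − (2)·R2: [0, 0, 0, 0, 0, 0]
R5 ← R5 + (3)·R2: [0, 0, 0, 0, 0, 0]
Echelon form has 2 nonzero rows, so rank(C) = 2.
The column space has dimension equal to the rank: 2.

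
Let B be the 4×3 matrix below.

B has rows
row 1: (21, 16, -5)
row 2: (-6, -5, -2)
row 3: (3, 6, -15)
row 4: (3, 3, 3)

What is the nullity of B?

0

Row reduce to echelon form.
R2 ← R2 + (2/7)·R1: [0, -3/7, -24/7]
R3 ← R3 − (1/7)·R1: [0, 26/7, -100/7]
R4 ← R4 − (1/7)·R1: [0, 5/7, 26/7]
R3 ← R3 + (26/3)·R2: [0, 0, -44]
R4 ← R4 + (5/3)·R2: [0, 0, -2]
R4 ← R4 − (1/22)·R3: [0, 0, 0]
3 nonzero rows, so rank(B) = 3.
B has 3 columns; by rank–nullity, nullity = 3 − 3 = 0.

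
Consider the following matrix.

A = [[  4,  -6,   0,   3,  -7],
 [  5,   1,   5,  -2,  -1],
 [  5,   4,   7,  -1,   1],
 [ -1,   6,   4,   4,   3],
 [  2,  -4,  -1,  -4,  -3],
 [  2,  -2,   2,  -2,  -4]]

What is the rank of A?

4

Row reduce to echelon form.
R2 ← R2 − (5/4)·R1: [0, 17/2, 5, -23/4, 31/4]
R3 ← R3 − (5/4)·R1: [0, 23/2, 7, -19/4, 39/4]
R4 ← R4 + (1/4)·R1: [0, 9/2, 4, 19/4, 5/4]
R5 ← R5 − (1/2)·R1: [0, -1, -1, -11/2, 1/2]
R6 ← R6 − (1/2)·R1: [0, 1, 2, -7/2, -1/2]
R3 ← R3 − (23/17)·R2: [0, 0, 4/17, 103/34, -25/34]
R4 ← R4 − (9/17)·R2: [0, 0, 23/17, 265/34, -97/34]
R5 ← R5 + (2/17)·R2: [0, 0, -7/17, -105/17, 24/17]
R6 ← R6 − (2/17)·R2: [0, 0, 24/17, -48/17, -24/17]
R4 ← R4 − (23/4)·R3: [0, 0, 0, -77/8, 11/8]
R5 ← R5 + (7/4)·R3: [0, 0, 0, -7/8, 1/8]
R6 ← R6 − (6)·R3: [0, 0, 0, -21, 3]
R5 ← R5 − (1/11)·R4: [0, 0, 0, 0, 0]
R6 ← R6 − (24/11)·R4: [0, 0, 0, 0, 0]
Echelon form has 4 nonzero rows, so rank(A) = 4.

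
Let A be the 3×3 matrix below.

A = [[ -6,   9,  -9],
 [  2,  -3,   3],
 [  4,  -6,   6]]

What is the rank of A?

1

Row reduce to echelon form.
R2 ← R2 + (1/3)·R1: [0, 0, 0]
R3 ← R3 + (2/3)·R1: [0, 0, 0]
Echelon form has 1 nonzero row, so rank(A) = 1.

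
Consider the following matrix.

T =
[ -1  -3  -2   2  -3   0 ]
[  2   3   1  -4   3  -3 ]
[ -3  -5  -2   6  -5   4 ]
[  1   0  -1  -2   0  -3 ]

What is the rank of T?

Row reduce to echelon form.
R2 ← R2 + (2)·R1: [0, -3, -3, 0, -3, -3]
R3 ← R3 − (3)·R1: [0, 4, 4, 0, 4, 4]
R4 ← R4 + R1: [0, -3, -3, 0, -3, -3]
R3 ← R3 + (4/3)·R2: [0, 0, 0, 0, 0, 0]
R4 ← R4 − R2: [0, 0, 0, 0, 0, 0]
Echelon form has 2 nonzero rows, so rank(T) = 2.

2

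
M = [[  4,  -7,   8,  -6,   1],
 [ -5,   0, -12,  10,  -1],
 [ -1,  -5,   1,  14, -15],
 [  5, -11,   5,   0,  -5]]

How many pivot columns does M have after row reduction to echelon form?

4

Row reduce to echelon form.
R2 ← R2 + (5/4)·R1: [0, -35/4, -2, 5/2, 1/4]
R3 ← R3 + (1/4)·R1: [0, -27/4, 3, 25/2, -59/4]
R4 ← R4 − (5/4)·R1: [0, -9/4, -5, 15/2, -25/4]
R3 ← R3 − (27/35)·R2: [0, 0, 159/35, 74/7, -523/35]
R4 ← R4 − (9/35)·R2: [0, 0, -157/35, 48/7, -221/35]
R4 ← R4 + (157/159)·R3: [0, 0, 0, 2750/159, -3350/159]
Echelon form has 4 nonzero rows, so rank(M) = 4.
Each nonzero row contributes one pivot column: 4 pivot columns.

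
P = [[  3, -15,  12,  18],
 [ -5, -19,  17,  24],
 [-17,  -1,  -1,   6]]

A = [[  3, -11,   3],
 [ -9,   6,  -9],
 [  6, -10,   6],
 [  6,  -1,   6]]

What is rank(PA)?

First compute PA:
[[324, -261, 324],
 [402, -253, 402],
 [-12, 185, -12]]
Now row reduce the product.
R2 ← R2 − (67/54)·R1: [0, 425/6, 0]
R3 ← R3 + (1/27)·R1: [0, 526/3, 0]
R3 ← R3 − (1052/425)·R2: [0, 0, 0]
2 nonzero rows, so rank(PA) = 2.

2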